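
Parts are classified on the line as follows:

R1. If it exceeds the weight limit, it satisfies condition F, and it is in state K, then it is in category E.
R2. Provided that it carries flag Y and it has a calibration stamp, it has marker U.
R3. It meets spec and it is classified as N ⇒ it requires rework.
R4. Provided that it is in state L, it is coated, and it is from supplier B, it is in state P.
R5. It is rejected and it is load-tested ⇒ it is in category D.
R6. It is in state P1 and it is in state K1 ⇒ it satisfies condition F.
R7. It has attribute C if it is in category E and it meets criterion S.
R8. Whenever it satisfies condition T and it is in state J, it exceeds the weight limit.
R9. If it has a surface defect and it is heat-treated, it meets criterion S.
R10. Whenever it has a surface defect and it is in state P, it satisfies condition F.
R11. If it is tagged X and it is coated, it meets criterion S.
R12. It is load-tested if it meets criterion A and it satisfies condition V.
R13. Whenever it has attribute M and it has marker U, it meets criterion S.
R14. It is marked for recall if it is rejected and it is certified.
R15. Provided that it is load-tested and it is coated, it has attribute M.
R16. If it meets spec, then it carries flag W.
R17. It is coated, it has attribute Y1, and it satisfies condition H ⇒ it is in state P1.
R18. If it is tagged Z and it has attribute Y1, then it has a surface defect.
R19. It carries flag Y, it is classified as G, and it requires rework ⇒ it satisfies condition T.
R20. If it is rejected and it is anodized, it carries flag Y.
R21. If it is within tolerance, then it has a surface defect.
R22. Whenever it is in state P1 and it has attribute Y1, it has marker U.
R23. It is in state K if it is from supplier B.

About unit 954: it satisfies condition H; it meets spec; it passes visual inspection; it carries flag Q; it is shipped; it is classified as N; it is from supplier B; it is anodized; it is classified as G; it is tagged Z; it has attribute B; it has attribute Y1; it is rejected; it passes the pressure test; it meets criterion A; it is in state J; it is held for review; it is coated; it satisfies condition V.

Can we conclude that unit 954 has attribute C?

Forward chaining from the given facts derives: requires rework, is load-tested, has attribute M, carries flag W, is in state P1, has a surface defect, carries flag Y, has marker U, is in state K, is in category D, meets criterion S, satisfies condition T, exceeds the weight limit.
The only rule concluding "it has attribute C" is R7, which needs "it is in category E"; that is never established.

No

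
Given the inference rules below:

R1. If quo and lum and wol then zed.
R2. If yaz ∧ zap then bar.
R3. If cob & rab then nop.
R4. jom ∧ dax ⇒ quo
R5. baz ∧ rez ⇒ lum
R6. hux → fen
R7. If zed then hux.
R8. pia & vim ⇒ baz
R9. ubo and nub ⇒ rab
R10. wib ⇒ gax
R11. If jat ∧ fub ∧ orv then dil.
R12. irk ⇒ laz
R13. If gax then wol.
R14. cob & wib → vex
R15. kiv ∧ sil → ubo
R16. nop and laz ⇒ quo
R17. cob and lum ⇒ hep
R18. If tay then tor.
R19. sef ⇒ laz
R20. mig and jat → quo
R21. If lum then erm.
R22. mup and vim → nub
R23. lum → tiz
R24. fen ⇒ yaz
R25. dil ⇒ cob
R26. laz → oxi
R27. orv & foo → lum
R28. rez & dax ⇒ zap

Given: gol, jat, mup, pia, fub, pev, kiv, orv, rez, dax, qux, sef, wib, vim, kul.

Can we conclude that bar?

No

Forward chaining from the given facts derives: baz, gax, dil, wol, laz, nub, cob, oxi, zap, lum, vex, hep, erm, tiz.
The only rule concluding bar is R2, which needs yaz; that is never established.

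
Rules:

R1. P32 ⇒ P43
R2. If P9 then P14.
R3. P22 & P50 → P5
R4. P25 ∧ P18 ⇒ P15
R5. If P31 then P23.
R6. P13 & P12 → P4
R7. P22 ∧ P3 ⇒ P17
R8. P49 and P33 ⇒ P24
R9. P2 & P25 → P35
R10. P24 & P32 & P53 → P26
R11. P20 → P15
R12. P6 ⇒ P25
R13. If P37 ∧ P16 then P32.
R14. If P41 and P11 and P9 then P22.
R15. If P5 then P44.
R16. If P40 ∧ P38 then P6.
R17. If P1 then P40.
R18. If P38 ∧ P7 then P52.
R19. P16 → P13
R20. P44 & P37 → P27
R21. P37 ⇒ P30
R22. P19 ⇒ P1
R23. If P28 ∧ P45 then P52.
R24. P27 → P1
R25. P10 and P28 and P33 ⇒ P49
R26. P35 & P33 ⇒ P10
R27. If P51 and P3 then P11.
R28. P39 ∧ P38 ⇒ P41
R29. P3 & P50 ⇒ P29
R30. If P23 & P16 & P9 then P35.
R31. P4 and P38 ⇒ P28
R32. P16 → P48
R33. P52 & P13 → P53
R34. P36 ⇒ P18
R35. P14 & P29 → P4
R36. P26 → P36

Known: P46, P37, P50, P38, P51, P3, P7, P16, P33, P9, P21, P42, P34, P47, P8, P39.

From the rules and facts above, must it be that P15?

Forward chaining from the given facts derives: P14, P32, P52, P13, P30, P11, P41, P29, P48, P53, P4, P43, P22, P28, P5, P17, P44, P27, P1, P40, P6, P25.
Rules concluding P15: R4 needs P18; R11 needs P20 — none of these are established.

No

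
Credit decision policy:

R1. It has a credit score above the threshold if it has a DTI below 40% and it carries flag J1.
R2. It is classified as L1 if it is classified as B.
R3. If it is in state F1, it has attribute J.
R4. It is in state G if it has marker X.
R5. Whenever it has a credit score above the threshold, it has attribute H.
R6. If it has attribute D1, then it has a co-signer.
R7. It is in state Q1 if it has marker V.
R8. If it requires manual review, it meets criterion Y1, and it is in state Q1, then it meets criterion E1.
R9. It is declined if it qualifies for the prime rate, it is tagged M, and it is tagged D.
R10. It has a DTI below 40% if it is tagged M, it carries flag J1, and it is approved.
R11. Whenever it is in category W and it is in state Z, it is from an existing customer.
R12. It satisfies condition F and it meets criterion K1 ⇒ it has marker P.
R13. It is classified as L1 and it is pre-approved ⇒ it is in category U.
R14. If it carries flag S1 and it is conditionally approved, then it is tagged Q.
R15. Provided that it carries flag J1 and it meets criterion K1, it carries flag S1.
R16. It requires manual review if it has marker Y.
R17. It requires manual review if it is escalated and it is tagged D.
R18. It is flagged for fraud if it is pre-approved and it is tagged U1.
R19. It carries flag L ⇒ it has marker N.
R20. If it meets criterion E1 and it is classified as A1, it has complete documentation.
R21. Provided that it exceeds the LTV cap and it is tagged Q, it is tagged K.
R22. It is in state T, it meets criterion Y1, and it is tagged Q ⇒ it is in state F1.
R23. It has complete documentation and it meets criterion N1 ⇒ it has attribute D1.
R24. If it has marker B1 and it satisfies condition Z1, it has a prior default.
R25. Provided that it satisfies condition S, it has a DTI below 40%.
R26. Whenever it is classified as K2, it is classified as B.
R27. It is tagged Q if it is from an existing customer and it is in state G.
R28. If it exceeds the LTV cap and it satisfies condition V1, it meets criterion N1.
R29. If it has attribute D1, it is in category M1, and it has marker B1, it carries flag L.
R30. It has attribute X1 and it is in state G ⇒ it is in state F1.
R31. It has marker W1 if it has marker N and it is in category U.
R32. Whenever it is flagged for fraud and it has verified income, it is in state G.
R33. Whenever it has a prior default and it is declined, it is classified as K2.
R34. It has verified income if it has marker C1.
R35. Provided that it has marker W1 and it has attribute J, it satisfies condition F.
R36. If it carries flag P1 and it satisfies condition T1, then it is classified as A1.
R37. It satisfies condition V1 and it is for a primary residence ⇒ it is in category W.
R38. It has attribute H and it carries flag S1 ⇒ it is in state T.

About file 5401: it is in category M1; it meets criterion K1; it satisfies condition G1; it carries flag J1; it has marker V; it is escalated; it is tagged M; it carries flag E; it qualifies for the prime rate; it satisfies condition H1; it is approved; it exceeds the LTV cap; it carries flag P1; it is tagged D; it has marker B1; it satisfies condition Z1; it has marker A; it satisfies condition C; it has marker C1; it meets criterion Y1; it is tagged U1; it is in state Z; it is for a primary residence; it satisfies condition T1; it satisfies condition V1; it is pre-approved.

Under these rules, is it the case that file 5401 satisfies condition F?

By R7 (it has marker V): it is in state Q1.
By R9 (it qualifies for the prime rate, it is tagged M, it is tagged D): it is declined.
By R10 (it is tagged M, it carries flag J1, it is approved): it has a DTI below 40%.
By R15 (it carries flag J1, it meets criterion K1): it carries flag S1.
By R17 (it is escalated, it is tagged D): it requires manual review.
By R18 (it is pre-approved, it is tagged U1): it is flagged for fraud.
By R24 (it has marker B1, it satisfies condition Z1): it has a prior default.
By R28 (it exceeds the LTV cap, it satisfies condition V1): it meets criterion N1.
By R33 (it has a prior default, it is declined): it is classified as K2.
By R34 (it has marker C1): it has verified income.
By R36 (it carries flag P1, it satisfies condition T1): it is classified as A1.
By R37 (it satisfies condition V1, it is for a primary residence): it is in category W.
By R1 (it has a DTI below 40%, it carries flag J1): it has a credit score above the threshold.
By R5 (it has a credit score above the threshold): it has attribute H.
By R8 (it requires manual review, it meets criterion Y1, it is in state Q1): it meets criterion E1.
By R11 (it is in category W, it is in state Z): it is from an existing customer.
By R20 (it meets criterion E1, it is classified as A1): it has complete documentation.
By R23 (it has complete documentation, it meets criterion N1): it has attribute D1.
By R26 (it is classified as K2): it is classified as B.
By R29 (it has attribute D1, it is in category M1, it has marker B1): it carries flag L.
By R32 (it is flagged for fraud, it has verified income): it is in state G.
By R38 (it has attribute H, it carries flag S1): it is in state T.
By R2 (it is classified as B): it is classified as L1.
By R13 (it is classified as L1, it is pre-approved): it is in category U.
By R19 (it carries flag L): it has marker N.
By R27 (it is from an existing customer, it is in state G): it is tagged Q.
By R31 (it has marker N, it is in category U): it has marker W1.
By R22 (it is in state T, it meets criterion Y1, it is tagged Q): it is in state F1.
By R3 (it is in state F1): it has attribute J.
By R35 (it has marker W1, it has attribute J): it satisfies condition F.

Yes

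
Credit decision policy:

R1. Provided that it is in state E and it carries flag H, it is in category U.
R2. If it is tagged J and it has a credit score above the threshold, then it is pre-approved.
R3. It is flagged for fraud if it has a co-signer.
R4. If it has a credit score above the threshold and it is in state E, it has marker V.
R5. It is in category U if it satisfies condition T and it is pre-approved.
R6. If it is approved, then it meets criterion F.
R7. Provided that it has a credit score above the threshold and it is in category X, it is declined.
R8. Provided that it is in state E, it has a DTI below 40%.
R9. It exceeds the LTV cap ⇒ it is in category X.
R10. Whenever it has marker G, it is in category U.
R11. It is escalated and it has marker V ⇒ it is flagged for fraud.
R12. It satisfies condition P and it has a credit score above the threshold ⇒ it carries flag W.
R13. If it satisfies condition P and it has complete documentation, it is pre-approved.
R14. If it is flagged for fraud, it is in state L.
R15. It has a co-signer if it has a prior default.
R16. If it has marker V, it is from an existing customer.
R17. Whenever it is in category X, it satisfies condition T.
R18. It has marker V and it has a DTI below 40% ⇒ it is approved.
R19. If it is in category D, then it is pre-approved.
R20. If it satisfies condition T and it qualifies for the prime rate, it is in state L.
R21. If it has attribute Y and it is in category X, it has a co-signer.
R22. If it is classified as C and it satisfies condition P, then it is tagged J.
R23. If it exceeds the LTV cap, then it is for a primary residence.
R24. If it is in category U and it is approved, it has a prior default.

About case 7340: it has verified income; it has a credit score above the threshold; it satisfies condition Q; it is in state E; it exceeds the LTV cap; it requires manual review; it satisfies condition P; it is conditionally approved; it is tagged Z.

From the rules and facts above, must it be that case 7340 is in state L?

No

Forward chaining from the given facts derives: has marker V, has a DTI below 40%, is in category X, carries flag W, is from an existing customer, satisfies condition T, is approved, is for a primary residence, meets criterion F, is declined.
Rules concluding "it is in state L": R14 needs "it is flagged for fraud"; R20 needs "it qualifies for the prime rate" — none of these are established.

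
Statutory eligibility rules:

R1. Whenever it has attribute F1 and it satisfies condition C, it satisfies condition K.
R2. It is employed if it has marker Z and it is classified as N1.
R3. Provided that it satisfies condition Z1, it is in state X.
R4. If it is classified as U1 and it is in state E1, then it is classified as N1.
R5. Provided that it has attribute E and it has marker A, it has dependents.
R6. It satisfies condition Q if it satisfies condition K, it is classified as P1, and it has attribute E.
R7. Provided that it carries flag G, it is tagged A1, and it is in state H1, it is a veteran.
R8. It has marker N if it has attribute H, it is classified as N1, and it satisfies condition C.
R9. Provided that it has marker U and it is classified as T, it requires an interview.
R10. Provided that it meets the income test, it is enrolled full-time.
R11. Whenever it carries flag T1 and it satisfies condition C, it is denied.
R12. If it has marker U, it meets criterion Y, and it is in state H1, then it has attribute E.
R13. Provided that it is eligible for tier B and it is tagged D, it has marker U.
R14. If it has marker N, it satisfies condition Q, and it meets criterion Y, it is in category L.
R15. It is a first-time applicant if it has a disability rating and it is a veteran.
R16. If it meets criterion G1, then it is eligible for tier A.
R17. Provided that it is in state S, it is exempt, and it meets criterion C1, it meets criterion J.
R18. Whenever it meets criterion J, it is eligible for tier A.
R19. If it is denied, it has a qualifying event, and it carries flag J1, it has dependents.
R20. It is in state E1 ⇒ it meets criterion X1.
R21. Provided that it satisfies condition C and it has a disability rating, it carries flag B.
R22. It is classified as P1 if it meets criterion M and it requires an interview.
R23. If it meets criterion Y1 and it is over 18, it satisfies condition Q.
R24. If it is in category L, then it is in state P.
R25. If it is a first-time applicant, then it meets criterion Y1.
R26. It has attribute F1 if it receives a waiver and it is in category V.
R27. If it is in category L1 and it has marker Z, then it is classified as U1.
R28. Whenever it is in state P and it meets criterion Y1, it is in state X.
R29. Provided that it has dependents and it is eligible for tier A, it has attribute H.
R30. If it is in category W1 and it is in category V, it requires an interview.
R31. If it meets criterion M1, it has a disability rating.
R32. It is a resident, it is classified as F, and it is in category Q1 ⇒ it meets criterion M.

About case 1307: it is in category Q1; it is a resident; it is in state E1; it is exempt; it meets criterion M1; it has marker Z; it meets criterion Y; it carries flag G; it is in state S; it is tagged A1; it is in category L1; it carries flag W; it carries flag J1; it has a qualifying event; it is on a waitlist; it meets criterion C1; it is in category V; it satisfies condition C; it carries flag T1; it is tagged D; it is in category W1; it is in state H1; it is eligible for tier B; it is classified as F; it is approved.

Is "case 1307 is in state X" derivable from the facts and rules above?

Forward chaining from the given facts derives: is a veteran, is denied, has marker U, meets criterion J, is eligible for tier A, has dependents, meets criterion X1, is classified as U1, has attribute H, requires an interview, has a disability rating, meets criterion M, is classified as N1, has marker N, has attribute E, is a first-time applicant, carries flag B, is classified as P1, meets criterion Y1, is employed.
Rules concluding "it is in state X": R3 needs "it satisfies condition Z1"; R28 needs "it is in state P" — none of these are established.

No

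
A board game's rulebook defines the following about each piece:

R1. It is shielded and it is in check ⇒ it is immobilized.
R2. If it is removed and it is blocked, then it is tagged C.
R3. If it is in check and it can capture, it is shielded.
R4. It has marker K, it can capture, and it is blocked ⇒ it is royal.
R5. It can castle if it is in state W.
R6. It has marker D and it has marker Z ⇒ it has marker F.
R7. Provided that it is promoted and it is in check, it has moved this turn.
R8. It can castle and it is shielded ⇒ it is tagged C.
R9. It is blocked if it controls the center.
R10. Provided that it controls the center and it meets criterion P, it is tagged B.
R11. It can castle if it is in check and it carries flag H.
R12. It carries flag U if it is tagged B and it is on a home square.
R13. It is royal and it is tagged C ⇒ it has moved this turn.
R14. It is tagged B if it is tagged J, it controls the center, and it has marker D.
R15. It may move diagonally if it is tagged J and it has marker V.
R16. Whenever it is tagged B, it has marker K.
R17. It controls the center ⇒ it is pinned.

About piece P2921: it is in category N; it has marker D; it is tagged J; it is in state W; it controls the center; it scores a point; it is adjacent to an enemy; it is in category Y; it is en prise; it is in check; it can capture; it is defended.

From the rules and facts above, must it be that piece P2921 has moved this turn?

Yes

By R3 (it is in check, it can capture): it is shielded.
By R5 (it is in state W): it can castle.
By R8 (it can castle, it is shielded): it is tagged C.
By R9 (it controls the center): it is blocked.
By R14 (it is tagged J, it controls the center, it has marker D): it is tagged B.
By R16 (it is tagged B): it has marker K.
By R4 (it has marker K, it can capture, it is blocked): it is royal.
By R13 (it is royal, it is tagged C): it has moved this turn.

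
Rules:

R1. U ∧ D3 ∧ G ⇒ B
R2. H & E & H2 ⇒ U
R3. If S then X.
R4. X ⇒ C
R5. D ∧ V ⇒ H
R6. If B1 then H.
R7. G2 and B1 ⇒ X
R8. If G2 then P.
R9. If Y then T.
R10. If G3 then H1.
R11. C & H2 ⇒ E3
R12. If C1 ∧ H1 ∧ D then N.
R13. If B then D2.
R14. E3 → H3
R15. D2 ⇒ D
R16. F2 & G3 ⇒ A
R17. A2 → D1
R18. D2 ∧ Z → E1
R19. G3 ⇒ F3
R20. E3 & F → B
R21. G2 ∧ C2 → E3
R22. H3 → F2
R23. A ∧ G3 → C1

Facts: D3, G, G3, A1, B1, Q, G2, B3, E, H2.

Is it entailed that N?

H  (by R6: B1)
X  (by R7: G2, B1)
H1  (by R10: G3)
U  (by R2: H, E, H2)
C  (by R4: X)
E3  (by R11: C, H2)
H3  (by R14: E3)
F2  (by R22: H3)
B  (by R1: U, D3, G)
D2  (by R13: B)
D  (by R15: D2)
A  (by R16: F2, G3)
C1  (by R23: A, G3)
N  (by R12: C1, H1, D)

Yes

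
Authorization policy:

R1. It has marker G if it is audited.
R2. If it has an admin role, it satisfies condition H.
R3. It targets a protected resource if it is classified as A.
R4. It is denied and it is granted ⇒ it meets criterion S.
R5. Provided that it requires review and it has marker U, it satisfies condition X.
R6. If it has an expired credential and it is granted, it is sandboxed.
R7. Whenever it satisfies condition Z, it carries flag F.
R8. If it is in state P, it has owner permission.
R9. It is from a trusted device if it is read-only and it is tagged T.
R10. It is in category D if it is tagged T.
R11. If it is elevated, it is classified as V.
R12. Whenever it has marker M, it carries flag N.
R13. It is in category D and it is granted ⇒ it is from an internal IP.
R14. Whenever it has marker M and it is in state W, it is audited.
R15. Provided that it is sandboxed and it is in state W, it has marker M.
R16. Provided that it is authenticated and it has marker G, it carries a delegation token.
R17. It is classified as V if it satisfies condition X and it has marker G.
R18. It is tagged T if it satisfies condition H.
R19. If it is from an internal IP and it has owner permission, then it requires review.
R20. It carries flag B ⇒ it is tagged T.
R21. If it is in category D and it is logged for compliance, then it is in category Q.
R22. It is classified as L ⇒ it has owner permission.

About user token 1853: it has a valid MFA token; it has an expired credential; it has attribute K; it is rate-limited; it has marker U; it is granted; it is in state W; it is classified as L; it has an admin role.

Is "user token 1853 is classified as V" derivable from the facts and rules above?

By R2 (it has an admin role): it satisfies condition H.
By R6 (it has an expired credential, it is granted): it is sandboxed.
By R15 (it is sandboxed, it is in state W): it has marker M.
By R18 (it satisfies condition H): it is tagged T.
By R22 (it is classified as L): it has owner permission.
By R10 (it is tagged T): it is in category D.
By R13 (it is in category D, it is granted): it is from an internal IP.
By R14 (it has marker M, it is in state W): it is audited.
By R19 (it is from an internal IP, it has owner permission): it requires review.
By R1 (it is audited): it has marker G.
By R5 (it requires review, it has marker U): it satisfies condition X.
By R17 (it satisfies condition X, it has marker G): it is classified as V.

Yes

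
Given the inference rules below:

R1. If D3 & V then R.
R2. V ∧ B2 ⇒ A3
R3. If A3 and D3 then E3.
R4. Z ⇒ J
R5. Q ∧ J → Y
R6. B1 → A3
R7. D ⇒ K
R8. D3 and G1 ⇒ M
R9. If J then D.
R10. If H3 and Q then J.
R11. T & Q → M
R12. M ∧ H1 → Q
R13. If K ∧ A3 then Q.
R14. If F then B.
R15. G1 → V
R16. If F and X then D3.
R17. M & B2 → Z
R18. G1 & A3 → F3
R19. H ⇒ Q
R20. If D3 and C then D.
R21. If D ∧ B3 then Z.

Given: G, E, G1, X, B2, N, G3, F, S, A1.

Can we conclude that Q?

V  (by R15: G1)
D3  (by R16: F, X)
A3  (by R2: V, B2)
M  (by R8: D3, G1)
Z  (by R17: M, B2)
J  (by R4: Z)
D  (by R9: J)
K  (by R7: D)
Q  (by R13: K, A3)

Yes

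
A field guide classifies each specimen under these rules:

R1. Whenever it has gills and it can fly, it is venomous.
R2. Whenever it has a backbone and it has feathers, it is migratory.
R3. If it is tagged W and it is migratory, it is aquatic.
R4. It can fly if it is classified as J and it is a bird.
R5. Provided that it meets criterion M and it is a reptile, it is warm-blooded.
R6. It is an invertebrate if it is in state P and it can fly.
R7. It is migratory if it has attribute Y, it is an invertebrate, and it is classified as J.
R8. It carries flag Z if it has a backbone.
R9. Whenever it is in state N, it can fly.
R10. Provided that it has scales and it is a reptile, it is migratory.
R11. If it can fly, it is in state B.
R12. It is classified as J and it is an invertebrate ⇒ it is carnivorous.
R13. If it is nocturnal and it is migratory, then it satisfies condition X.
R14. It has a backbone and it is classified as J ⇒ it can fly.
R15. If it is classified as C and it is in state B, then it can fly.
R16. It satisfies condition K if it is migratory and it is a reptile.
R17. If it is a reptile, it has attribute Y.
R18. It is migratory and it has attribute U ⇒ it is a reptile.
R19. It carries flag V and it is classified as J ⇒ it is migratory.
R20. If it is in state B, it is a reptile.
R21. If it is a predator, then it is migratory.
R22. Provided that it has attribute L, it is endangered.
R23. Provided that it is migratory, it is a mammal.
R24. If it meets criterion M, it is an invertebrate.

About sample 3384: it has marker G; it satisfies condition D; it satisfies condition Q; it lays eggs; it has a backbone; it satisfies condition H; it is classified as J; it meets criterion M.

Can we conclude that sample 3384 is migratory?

By R14 (it has a backbone, it is classified as J): it can fly.
By R24 (it meets criterion M): it is an invertebrate.
By R11 (it can fly): it is in state B.
By R20 (it is in state B): it is a reptile.
By R17 (it is a reptile): it has attribute Y.
By R7 (it has attribute Y, it is an invertebrate, it is classified as J): it is migratory.

Yes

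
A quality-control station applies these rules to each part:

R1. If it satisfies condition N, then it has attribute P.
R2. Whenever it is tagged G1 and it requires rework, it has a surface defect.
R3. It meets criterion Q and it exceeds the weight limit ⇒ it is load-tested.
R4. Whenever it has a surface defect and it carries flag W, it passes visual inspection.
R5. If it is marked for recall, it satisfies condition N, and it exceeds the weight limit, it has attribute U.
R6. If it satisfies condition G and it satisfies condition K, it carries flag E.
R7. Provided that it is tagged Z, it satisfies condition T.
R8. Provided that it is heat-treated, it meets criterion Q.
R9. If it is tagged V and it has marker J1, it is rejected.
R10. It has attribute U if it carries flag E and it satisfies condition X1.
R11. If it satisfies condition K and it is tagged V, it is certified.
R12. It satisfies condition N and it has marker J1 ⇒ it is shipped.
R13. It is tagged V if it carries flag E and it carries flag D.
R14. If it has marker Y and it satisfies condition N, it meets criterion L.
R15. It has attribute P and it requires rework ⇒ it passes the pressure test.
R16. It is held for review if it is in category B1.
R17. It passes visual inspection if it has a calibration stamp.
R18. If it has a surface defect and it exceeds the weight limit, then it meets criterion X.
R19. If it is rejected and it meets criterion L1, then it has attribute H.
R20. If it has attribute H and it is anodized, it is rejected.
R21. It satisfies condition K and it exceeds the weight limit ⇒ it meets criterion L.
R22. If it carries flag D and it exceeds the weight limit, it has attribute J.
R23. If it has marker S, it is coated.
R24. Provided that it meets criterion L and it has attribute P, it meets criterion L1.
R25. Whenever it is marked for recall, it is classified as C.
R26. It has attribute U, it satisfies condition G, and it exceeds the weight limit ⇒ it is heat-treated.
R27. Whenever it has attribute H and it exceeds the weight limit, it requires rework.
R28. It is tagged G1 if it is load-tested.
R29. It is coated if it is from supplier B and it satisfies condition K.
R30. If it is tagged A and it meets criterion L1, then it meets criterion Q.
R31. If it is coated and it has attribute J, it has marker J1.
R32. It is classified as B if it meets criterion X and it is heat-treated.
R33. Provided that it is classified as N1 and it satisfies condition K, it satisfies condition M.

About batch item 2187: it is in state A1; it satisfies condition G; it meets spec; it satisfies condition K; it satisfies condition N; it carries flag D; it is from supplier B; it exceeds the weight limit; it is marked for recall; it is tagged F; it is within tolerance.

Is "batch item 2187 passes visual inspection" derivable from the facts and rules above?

No

Forward chaining from the given facts derives: has attribute P, has attribute U, carries flag E, is tagged V, meets criterion L, has attribute J, meets criterion L1, is classified as C, is heat-treated, is coated, has marker J1, meets criterion Q, is rejected, is certified, is shipped, has attribute H, requires rework, is load-tested, passes the pressure test, is tagged G1, has a surface defect, meets criterion X, is classified as B.
Rules concluding "it passes visual inspection": R4 needs "it carries flag W"; R17 needs "it has a calibration stamp" — none of these are established.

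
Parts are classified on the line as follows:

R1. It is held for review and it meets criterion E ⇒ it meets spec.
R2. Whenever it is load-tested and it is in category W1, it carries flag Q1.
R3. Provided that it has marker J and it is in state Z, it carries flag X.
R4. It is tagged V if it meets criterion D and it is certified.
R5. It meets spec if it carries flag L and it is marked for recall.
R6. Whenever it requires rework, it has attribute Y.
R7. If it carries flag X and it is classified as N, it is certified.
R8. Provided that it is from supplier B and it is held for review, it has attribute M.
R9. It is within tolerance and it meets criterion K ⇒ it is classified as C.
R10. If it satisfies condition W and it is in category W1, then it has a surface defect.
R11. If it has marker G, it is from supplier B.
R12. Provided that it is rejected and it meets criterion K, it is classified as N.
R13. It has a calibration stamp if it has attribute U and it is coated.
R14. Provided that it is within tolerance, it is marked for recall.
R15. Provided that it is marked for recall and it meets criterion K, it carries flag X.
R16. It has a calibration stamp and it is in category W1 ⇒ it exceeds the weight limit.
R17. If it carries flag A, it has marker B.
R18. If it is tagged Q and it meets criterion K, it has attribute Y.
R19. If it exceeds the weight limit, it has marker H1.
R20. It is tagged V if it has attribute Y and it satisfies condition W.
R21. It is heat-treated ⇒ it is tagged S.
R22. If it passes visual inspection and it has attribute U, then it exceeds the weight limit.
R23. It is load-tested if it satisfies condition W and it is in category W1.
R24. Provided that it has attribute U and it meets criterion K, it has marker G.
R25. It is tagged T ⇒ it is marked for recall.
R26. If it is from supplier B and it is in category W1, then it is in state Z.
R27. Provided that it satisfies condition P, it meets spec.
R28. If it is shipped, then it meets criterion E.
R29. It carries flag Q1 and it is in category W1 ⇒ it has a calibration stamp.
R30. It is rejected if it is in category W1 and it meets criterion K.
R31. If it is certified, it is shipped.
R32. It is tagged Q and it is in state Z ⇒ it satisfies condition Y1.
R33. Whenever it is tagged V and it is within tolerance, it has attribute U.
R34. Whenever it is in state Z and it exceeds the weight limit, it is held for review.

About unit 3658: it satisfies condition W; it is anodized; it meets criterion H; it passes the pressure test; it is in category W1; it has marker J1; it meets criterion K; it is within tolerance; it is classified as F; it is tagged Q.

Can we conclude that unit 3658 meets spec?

Yes

By R14 (it is within tolerance): it is marked for recall.
By R15 (it is marked for recall, it meets criterion K): it carries flag X.
By R18 (it is tagged Q, it meets criterion K): it has attribute Y.
By R20 (it has attribute Y, it satisfies condition W): it is tagged V.
By R23 (it satisfies condition W, it is in category W1): it is load-tested.
By R30 (it is in category W1, it meets criterion K): it is rejected.
By R33 (it is tagged V, it is within tolerance): it has attribute U.
By R2 (it is load-tested, it is in category W1): it carries flag Q1.
By R12 (it is rejected, it meets criterion K): it is classified as N.
By R24 (it has attribute U, it meets criterion K): it has marker G.
By R29 (it carries flag Q1, it is in category W1): it has a calibration stamp.
By R7 (it carries flag X, it is classified as N): it is certified.
By R11 (it has marker G): it is from supplier B.
By R16 (it has a calibration stamp, it is in category W1): it exceeds the weight limit.
By R26 (it is from supplier B, it is in category W1): it is in state Z.
By R31 (it is certified): it is shipped.
By R34 (it is in state Z, it exceeds the weight limit): it is held for review.
By R28 (it is shipped): it meets criterion E.
By R1 (it is held for review, it meets criterion E): it meets spec.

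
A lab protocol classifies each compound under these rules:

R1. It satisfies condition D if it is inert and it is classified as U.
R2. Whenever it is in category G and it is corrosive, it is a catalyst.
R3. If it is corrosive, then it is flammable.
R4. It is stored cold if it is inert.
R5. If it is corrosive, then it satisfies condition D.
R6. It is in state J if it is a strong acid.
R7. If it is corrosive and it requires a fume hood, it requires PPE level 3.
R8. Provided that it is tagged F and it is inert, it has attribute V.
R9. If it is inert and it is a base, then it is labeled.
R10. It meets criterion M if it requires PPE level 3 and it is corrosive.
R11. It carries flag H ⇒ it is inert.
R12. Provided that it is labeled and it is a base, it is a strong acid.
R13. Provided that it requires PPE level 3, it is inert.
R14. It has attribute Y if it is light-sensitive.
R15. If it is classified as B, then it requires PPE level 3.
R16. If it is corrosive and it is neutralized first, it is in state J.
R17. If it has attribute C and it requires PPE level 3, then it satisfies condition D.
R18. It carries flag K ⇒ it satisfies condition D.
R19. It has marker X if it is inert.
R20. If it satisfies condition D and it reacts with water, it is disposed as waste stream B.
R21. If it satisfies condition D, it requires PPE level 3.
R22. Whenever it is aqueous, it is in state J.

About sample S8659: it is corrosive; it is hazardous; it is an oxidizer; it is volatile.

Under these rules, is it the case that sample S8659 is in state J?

No

Forward chaining from the given facts derives: is flammable, satisfies condition D, requires PPE level 3, meets criterion M, is inert, has marker X, is stored cold.
Rules concluding "it is in state J": R6 needs "it is a strong acid"; R16 needs "it is neutralized first"; R22 needs "it is aqueous" — none of these are established.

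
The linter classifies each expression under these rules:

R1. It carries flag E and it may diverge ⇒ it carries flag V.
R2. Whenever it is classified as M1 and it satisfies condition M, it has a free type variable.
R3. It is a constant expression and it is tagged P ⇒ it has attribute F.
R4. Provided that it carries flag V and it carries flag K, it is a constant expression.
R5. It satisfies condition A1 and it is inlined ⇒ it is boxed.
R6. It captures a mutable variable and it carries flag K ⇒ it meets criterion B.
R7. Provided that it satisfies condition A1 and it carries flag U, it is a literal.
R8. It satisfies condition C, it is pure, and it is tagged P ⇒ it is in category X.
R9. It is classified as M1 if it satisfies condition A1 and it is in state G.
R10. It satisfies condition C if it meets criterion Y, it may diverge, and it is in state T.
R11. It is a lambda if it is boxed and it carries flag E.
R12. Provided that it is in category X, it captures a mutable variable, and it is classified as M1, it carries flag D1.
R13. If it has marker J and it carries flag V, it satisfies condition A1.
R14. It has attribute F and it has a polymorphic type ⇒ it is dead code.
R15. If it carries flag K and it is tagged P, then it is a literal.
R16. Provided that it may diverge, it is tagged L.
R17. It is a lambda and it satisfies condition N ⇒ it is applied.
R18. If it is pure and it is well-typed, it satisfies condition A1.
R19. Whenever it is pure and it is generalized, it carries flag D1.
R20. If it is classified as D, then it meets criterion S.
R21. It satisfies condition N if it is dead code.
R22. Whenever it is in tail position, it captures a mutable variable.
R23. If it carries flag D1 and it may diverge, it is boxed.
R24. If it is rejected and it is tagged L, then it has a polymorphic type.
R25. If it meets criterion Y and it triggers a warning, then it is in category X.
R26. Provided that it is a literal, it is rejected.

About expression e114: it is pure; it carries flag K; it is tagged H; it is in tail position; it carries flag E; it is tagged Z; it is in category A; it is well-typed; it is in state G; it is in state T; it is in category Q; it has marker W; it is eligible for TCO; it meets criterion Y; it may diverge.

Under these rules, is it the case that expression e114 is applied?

No

Forward chaining from the given facts derives: carries flag V, is a constant expression, satisfies condition C, is tagged L, satisfies condition A1, captures a mutable variable, meets criterion B, is classified as M1.
The only rule concluding "it is applied" is R17, which needs "it is a lambda"; that is never established.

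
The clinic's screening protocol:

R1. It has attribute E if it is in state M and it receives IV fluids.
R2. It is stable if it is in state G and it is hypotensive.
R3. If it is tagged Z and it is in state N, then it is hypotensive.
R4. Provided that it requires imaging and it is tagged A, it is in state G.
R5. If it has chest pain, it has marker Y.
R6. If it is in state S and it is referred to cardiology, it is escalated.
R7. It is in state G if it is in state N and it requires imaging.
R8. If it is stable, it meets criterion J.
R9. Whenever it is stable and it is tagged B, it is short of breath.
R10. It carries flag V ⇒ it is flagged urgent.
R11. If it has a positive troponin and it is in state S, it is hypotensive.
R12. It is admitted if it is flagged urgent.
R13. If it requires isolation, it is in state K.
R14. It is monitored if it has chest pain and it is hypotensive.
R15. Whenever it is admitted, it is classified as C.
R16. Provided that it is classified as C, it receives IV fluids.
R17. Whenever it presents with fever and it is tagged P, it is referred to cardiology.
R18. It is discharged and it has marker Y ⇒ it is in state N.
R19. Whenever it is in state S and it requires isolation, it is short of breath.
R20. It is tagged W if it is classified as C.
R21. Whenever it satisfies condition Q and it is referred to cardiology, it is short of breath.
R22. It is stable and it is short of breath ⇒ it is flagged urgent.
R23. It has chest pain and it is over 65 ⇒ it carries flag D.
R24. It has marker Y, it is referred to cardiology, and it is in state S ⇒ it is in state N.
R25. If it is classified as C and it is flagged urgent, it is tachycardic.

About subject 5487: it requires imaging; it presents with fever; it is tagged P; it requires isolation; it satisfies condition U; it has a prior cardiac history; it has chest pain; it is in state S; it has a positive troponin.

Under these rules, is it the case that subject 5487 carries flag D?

No

Forward chaining from the given facts derives: has marker Y, is hypotensive, is in state K, is monitored, is referred to cardiology, is short of breath, is in state N, is escalated, is in state G, is stable, meets criterion J, is flagged urgent, is admitted, is classified as C, receives IV fluids, is tagged W, is tachycardic.
The only rule concluding "it carries flag D" is R23, which needs "it is over 65"; that is never established.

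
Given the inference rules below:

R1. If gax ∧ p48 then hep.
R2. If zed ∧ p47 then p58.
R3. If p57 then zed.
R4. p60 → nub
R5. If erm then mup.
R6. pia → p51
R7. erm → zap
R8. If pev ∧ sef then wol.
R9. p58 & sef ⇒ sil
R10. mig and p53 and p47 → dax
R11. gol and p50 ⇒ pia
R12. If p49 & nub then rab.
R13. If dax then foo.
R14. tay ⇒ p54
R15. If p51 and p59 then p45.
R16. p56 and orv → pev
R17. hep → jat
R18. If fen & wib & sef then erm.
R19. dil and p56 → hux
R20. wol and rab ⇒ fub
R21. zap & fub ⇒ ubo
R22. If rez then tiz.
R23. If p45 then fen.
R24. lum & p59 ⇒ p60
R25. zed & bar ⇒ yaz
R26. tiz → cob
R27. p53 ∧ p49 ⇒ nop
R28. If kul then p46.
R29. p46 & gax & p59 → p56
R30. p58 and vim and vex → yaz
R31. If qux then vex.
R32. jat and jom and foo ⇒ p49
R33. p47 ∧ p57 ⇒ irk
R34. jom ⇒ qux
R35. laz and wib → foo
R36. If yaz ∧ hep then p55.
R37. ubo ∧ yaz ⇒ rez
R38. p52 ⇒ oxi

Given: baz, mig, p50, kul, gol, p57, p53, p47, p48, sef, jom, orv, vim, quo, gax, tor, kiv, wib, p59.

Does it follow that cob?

No

Forward chaining from the given facts derives: hep, zed, dax, pia, foo, jat, p46, p56, p49, irk, qux, p58, p51, sil, p45, pev, fen, nop, vex, wol, erm, yaz, p55, mup, zap.
The only rule concluding cob is R26, which needs tiz; that is never established.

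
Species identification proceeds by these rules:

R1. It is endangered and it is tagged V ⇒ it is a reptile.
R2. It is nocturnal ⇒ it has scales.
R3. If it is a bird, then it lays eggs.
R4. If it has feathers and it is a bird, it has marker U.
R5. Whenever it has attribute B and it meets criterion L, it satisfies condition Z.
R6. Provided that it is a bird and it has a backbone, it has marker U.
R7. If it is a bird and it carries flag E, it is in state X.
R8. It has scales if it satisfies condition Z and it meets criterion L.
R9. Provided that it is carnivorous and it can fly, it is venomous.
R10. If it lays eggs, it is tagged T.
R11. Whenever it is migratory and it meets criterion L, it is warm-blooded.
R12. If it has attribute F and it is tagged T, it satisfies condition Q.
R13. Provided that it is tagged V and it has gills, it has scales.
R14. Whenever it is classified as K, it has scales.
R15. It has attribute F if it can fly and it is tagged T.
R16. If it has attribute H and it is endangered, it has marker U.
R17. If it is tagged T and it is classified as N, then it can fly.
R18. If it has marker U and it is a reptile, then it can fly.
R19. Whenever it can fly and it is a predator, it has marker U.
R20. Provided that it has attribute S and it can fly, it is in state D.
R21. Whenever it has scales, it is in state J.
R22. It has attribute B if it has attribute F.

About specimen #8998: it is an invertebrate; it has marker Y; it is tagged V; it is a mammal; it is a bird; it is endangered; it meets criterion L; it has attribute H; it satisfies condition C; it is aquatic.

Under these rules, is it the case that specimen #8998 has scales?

Yes

By R1 (it is endangered, it is tagged V): it is a reptile.
By R3 (it is a bird): it lays eggs.
By R10 (it lays eggs): it is tagged T.
By R16 (it has attribute H, it is endangered): it has marker U.
By R18 (it has marker U, it is a reptile): it can fly.
By R15 (it can fly, it is tagged T): it has attribute F.
By R22 (it has attribute F): it has attribute B.
By R5 (it has attribute B, it meets criterion L): it satisfies condition Z.
By R8 (it satisfies condition Z, it meets criterion L): it has scales.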